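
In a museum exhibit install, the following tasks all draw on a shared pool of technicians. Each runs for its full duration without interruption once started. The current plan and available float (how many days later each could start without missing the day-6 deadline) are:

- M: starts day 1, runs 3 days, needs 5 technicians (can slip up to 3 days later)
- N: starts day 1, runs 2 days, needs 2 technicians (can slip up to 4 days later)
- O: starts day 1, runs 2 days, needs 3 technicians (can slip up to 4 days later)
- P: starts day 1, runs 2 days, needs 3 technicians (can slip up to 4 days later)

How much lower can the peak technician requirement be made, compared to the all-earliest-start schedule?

Early-start peak: d1:13  d2:13  d3:5  d4:0  d5:0  d6:0 ⇒ 13.
Leveled (M@1, N@1, O@4, P@4): d1:7  d2:7  d3:5  d4:6  d5:6  d6:0 ⇒ 7.
Reduction 13 − 7 = 6.

6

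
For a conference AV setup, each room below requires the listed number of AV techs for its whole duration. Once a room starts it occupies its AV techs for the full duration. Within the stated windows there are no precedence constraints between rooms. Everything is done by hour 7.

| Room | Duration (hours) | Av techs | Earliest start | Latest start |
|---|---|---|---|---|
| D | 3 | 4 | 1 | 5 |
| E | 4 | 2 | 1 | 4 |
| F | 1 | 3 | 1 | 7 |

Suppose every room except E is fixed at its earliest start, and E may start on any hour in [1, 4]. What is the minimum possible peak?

7

E@1: h1:9  h2:6  h3:6  h4:2  h5:0  h6:0  h7:0 → peak 9
E@2: h1:7  h2:6  h3:6  h4:2  h5:2  h6:0  h7:0 → peak 7
E@3: h1:7  h2:4  h3:6  h4:2  h5:2  h6:2  h7:0 → peak 7
E@4: h1:7  h2:4  h3:4  h4:2  h5:2  h6:2  h7:2 → peak 7
Best is E@2, peak 7.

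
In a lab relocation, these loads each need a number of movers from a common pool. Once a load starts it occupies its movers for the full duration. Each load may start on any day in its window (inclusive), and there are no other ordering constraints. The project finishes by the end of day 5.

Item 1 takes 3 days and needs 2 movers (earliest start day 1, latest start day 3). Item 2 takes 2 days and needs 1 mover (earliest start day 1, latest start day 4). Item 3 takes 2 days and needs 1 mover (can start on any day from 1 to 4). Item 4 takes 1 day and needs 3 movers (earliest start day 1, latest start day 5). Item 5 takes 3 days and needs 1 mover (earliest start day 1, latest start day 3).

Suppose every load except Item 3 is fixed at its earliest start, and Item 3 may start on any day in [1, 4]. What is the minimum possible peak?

7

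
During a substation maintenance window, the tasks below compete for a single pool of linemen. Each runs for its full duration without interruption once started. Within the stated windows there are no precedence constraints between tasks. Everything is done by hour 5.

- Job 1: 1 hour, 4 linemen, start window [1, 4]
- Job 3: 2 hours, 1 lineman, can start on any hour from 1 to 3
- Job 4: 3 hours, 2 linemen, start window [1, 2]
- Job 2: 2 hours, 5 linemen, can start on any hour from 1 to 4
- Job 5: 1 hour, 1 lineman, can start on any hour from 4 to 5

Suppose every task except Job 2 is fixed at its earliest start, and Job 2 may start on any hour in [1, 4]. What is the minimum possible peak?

7

Job 2@1: h1:12  h2:8  h3:2  h4:1  h5:0 → peak 12
Job 2@2: h1:7  h2:8  h3:7  h4:1  h5:0 → peak 8
Job 2@3: h1:7  h2:3  h3:7  h4:6  h5:0 → peak 7
Job 2@4: h1:7  h2:3  h3:2  h4:6  h5:5 → peak 7
Best is Job 2@3, peak 7.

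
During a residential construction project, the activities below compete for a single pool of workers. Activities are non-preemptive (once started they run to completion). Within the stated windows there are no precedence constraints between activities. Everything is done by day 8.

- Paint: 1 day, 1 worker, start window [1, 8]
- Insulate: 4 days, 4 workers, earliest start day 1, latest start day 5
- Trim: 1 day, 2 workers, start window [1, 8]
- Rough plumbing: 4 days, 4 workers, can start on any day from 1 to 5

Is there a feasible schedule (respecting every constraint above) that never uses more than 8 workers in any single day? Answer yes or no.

yes

Schedule Paint@1, Insulate@1, Trim@2, Rough plumbing@5: d1:5  d2:6  d3:4  d4:4  d5:4  d6:4  d7:4  d8:4 — peak 6 ≤ 8.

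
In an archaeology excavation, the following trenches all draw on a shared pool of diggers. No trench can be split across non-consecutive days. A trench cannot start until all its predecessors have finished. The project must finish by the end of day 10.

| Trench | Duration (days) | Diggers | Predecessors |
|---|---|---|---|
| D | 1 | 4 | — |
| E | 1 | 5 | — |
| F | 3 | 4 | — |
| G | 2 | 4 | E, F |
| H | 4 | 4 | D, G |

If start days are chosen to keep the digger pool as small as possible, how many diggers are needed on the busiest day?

8

Early-start (D@1, E@1, F@1, G@4, H@6) gives peak 13: d1:13  d2:4  d3:4  d4:4  d5:4  d6:4  d7:4  d8:4  d9:4  d10:0.
Shift E→4, G→5, H→7.
Schedule D@1, E@4, F@1, G@5, H@7: d1:8  d2:4  d3:4  d4:5  d5:4  d6:4  d7:4  d8:4  d9:4  d10:4 — peak 8.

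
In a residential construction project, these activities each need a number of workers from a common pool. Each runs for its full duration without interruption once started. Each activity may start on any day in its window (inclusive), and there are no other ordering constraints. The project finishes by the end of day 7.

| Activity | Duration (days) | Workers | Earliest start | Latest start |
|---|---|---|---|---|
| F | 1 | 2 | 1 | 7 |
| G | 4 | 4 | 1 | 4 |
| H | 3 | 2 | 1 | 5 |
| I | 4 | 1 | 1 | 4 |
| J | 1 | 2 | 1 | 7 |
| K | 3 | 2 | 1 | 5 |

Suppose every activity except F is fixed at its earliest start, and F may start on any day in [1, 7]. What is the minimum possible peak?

11

F@1: d1:13  d2:9  d3:9  d4:5  d5:0  d6:0  d7:0 → peak 13
F@2: d1:11  d2:11  d3:9  d4:5  d5:0  d6:0  d7:0 → peak 11
F@3: d1:11  d2:9  d3:11  d4:5  d5:0  d6:0  d7:0 → peak 11
F@4: d1:11  d2:9  d3:9  d4:7  d5:0  d6:0  d7:0 → peak 11
F@5: d1:11  d2:9  d3:9  d4:5  d5:2  d6:0  d7:0 → peak 11
F@6: d1:11  d2:9  d3:9  d4:5  d5:0  d6:2  d7:0 → peak 11
F@7: d1:11  d2:9  d3:9  d4:5  d5:0  d6:0  d7:2 → peak 11
Best is F@2, peak 11.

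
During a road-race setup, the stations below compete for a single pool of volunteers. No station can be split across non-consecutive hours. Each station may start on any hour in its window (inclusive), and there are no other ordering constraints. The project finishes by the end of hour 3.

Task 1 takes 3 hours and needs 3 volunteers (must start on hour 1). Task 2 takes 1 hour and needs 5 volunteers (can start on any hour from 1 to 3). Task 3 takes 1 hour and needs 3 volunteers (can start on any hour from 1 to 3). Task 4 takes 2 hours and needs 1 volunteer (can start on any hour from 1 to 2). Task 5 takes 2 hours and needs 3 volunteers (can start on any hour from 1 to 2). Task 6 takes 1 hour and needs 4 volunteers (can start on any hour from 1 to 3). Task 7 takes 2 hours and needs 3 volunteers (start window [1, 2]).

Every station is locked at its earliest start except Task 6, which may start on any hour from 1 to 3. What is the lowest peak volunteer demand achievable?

18

Task 6@1: h1:22  h2:10  h3:3 → peak 22
Task 6@2: h1:18  h2:14  h3:3 → peak 18
Task 6@3: h1:18  h2:10  h3:7 → peak 18
Best is Task 6@2, peak 18.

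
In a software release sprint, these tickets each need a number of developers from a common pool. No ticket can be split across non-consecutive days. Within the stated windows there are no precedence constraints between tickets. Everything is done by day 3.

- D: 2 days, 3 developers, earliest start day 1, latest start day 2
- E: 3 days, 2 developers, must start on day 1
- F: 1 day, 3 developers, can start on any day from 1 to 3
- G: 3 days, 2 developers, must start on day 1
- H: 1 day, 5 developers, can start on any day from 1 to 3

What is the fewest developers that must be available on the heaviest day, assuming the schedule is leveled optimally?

10

Early-start (D@1, E@1, F@1, G@1, H@1) gives peak 15: d1:15  d2:7  d3:4.
Shift H→3.
Schedule D@1, E@1, F@1, G@1, H@3: d1:10  d2:7  d3:9 — peak 10.
No arrangement of the 18 feasible schedules does better.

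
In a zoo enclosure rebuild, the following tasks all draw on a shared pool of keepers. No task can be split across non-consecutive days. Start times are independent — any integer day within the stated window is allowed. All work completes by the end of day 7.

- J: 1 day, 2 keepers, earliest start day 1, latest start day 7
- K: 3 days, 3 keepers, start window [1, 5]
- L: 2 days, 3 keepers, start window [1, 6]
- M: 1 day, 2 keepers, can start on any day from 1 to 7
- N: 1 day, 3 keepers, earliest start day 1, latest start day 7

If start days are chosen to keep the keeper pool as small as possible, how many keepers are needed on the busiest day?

Early-start (J@1, K@1, L@1, M@1, N@1) gives peak 13: d1:13  d2:6  d3:3  d4:0  d5:0  d6:0  d7:0.
Shift K→2, L→5, N→7.
Schedule J@1, K@2, L@5, M@1, N@7: d1:4  d2:3  d3:3  d4:3  d5:3  d6:3  d7:3 — peak 4.
Total keeper-days = 22 over 7 days ⇒ peak ≥ ⌈22/7⌉ = 4, so 4 is optimal.

4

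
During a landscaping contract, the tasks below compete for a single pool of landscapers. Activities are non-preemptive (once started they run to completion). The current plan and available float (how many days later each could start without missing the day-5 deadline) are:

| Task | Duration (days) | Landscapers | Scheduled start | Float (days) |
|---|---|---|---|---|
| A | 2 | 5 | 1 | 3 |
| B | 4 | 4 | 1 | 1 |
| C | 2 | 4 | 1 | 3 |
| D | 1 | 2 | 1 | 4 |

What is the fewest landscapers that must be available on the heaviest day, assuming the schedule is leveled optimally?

Early-start (A@1, B@1, C@1, D@1) gives peak 15: d1:15  d2:13  d3:4  d4:4  d5:0.
Shift C→3, D→5.
Schedule A@1, B@1, C@3, D@5: d1:9  d2:9  d3:8  d4:8  d5:2 — peak 9.

9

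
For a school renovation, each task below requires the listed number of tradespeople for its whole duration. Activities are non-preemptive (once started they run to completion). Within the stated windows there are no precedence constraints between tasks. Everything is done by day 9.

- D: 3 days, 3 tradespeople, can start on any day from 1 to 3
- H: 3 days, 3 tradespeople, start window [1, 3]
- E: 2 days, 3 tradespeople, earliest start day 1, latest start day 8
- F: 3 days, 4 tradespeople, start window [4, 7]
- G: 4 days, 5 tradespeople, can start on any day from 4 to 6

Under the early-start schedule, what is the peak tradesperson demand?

Early-start schedule: D@1, H@1, E@1, F@4, G@4.
Load per day: day 1: 9, day 2: 9, day 3: 6, day 4: 9, day 5: 9, day 6: 9, day 7: 5, day 8: 0, day 9: 0.
Peak is 9.

9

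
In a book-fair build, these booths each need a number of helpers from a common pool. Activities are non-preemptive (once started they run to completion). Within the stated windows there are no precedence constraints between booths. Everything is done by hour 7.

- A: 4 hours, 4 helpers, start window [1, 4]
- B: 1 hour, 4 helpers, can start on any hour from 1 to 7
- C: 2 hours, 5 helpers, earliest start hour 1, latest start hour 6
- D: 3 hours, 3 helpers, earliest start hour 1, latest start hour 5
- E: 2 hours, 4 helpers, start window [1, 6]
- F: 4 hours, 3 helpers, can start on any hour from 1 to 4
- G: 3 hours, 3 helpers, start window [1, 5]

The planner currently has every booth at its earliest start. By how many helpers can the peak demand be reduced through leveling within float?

Early-start peak: h1:26  h2:22  h3:13  h4:7  h5:0  h6:0  h7:0 ⇒ 26.
Leveled (A@1, B@1, C@5, D@1, E@2, F@4, G@4): h1:11  h2:11  h3:11  h4:10  h5:11  h6:11  h7:3 ⇒ 11.
Reduction 26 − 11 = 15.

15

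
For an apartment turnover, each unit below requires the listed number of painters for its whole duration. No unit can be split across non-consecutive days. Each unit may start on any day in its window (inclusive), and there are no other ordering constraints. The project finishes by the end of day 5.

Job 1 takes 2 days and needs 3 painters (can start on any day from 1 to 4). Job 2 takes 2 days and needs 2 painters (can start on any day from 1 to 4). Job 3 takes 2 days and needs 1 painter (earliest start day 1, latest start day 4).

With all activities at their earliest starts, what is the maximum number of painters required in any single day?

Early-start schedule: Job 1@1, Job 2@1, Job 3@1.
Load per day: day 1: 6, day 2: 6, day 3: 0, day 4: 0, day 5: 0.
Peak is 6.

6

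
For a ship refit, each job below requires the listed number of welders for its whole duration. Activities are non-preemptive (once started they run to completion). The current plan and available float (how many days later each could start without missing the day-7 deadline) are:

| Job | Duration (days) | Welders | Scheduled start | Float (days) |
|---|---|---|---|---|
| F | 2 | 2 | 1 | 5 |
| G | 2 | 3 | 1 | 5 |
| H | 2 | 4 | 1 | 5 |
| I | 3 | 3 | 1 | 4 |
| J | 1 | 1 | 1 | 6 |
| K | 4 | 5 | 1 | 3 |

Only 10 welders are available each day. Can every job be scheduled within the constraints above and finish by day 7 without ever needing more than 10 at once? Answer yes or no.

yes

Schedule F@1, G@3, H@1, I@5, J@1, K@3: d1:7  d2:6  d3:8  d4:8  d5:8  d6:8  d7:3 — peak 8 ≤ 10.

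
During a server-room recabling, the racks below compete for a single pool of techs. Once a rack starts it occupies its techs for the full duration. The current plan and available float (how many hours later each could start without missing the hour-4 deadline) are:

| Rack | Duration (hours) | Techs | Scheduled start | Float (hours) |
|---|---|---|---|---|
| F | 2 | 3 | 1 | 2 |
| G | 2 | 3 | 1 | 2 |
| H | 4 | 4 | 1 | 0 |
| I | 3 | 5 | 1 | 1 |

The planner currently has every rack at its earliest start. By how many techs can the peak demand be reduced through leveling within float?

Early-start peak: h1:15  h2:15  h3:9  h4:4 ⇒ 15.
Leveled (F@1, G@3, H@1, I@1): h1:12  h2:12  h3:12  h4:7 ⇒ 12.
Reduction 15 − 12 = 3.

3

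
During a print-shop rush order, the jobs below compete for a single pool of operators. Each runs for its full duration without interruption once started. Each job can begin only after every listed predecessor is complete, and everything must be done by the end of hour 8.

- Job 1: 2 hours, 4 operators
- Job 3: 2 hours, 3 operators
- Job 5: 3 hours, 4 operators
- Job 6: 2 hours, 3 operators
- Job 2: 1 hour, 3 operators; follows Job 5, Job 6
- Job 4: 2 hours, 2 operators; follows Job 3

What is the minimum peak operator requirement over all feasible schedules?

Early-start (Job 1@1, Job 3@1, Job 5@1, Job 6@1, Job 2@4, Job 4@3) gives peak 14: h1:14  h2:14  h3:6  h4:5  h5:0  h6:0  h7:0  h8:0.
Shift Job 3→3, Job 5→5, Job 6→3, Job 2→8, Job 4→5.
Schedule Job 1@1, Job 3@3, Job 5@5, Job 6@3, Job 2@8, Job 4@5: h1:4  h2:4  h3:6  h4:6  h5:6  h6:6  h7:4  h8:3 — peak 6.

6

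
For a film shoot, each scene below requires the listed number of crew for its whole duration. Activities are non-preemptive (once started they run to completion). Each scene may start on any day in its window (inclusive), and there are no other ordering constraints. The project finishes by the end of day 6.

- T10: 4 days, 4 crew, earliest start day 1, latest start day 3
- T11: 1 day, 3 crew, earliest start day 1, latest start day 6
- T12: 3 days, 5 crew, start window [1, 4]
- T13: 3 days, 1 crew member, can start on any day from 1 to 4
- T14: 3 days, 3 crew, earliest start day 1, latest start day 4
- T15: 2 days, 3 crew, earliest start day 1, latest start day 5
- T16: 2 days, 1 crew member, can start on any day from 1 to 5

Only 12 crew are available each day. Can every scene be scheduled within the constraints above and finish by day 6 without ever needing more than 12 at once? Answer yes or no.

yes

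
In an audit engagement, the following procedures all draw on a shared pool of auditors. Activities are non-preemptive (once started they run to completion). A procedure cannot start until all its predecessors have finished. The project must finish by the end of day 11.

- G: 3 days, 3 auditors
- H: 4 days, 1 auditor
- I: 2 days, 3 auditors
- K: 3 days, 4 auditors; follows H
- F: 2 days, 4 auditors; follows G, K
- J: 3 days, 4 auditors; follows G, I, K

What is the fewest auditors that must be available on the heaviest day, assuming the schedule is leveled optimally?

8

Schedule G@1, H@1, I@1, K@5, F@8, J@8: d1:7  d2:7  d3:4  d4:1  d5:4  d6:4  d7:4  d8:8  d9:8  d10:4  d11:0 — peak 8.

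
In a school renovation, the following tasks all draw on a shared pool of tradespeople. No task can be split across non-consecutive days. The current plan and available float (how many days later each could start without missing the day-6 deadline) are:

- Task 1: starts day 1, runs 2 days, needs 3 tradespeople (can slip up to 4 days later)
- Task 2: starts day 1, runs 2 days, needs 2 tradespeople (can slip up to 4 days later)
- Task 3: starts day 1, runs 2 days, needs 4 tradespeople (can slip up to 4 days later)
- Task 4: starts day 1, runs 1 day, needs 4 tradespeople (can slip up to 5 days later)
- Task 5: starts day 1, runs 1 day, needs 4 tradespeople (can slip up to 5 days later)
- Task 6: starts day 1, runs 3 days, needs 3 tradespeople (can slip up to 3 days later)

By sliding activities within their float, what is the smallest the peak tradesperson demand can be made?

7

Early-start (Task 1@1, Task 2@1, Task 3@1, Task 4@1, Task 5@1, Task 6@1) gives peak 20: d1:20  d2:12  d3:3  d4:0  d5:0  d6:0.
Shift Task 3→3, Task 4→5, Task 5→6, Task 6→3.
Schedule Task 1@1, Task 2@1, Task 3@3, Task 4@5, Task 5@6, Task 6@3: d1:5  d2:5  d3:7  d4:7  d5:7  d6:4 — peak 7.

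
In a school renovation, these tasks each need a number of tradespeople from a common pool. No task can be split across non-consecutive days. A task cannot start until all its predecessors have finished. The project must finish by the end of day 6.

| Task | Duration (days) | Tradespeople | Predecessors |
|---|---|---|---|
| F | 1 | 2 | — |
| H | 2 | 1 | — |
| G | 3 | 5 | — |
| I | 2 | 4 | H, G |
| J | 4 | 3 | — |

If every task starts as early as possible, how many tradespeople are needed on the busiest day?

11

Early-start schedule: F@1, H@1, G@1, I@4, J@1.
Load per day: day 1: 11, day 2: 9, day 3: 8, day 4: 7, day 5: 4, day 6: 0.
Peak is 11.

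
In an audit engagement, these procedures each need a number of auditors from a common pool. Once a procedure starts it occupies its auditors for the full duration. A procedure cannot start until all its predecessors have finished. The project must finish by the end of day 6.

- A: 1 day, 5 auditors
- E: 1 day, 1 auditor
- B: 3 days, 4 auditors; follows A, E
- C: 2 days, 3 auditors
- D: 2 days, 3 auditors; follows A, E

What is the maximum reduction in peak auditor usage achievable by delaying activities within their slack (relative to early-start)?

4

Early-start peak: d1:9  d2:10  d3:7  d4:4  d5:0  d6:0 ⇒ 10.
Leveled (A@1, E@1, B@2, C@5, D@5): d1:6  d2:4  d3:4  d4:4  d5:6  d6:6 ⇒ 6.
Reduction 10 − 6 = 4.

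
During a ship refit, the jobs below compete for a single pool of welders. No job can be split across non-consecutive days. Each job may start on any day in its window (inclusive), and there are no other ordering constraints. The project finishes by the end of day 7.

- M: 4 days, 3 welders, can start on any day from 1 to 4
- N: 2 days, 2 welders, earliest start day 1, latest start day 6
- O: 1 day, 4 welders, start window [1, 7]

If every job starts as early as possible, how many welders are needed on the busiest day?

9

Early-start schedule: M@1, N@1, O@1.
Load per day: day 1: 9, day 2: 5, day 3: 3, day 4: 3, day 5: 0, day 6: 0, day 7: 0.
Peak is 9.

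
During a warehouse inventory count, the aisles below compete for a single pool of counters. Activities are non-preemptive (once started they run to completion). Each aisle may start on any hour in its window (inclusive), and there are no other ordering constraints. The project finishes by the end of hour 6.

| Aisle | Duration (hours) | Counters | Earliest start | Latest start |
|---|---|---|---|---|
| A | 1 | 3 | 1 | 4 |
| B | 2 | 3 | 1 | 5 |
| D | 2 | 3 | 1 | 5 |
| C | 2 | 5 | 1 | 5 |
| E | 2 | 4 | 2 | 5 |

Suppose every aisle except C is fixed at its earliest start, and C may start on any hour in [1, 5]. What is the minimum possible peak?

10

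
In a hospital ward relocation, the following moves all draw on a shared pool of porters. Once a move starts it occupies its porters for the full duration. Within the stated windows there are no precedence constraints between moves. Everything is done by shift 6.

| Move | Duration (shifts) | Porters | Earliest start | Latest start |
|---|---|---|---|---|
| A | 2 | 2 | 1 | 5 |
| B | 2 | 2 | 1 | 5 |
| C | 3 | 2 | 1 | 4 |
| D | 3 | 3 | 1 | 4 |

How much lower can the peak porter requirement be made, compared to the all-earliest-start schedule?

4

Early-start peak: s1:9  s2:9  s3:5  s4:0  s5:0  s6:0 ⇒ 9.
Leveled (A@1, B@1, C@3, D@3): s1:4  s2:4  s3:5  s4:5  s5:5  s6:0 ⇒ 5.
Reduction 9 − 5 = 4.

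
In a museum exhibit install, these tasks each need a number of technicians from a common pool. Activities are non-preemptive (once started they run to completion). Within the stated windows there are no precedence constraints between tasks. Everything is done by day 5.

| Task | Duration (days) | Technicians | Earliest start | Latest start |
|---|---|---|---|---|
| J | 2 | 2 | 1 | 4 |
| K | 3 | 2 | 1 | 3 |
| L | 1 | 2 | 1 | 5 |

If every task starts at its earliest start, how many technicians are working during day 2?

4

At early start, day 2 has: J, K.
Demand: 2 + 2 = 4.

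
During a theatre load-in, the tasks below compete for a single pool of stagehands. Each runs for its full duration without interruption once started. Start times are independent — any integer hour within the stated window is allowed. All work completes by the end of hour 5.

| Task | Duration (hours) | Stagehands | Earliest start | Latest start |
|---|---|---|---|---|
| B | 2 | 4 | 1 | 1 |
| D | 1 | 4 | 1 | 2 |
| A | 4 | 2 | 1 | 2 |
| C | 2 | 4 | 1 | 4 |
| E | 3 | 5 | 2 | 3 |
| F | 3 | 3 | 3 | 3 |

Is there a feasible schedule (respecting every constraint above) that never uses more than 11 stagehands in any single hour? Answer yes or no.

The minimum achievable peak is 12; 11 < 12, so no feasible schedule stays within the cap.

no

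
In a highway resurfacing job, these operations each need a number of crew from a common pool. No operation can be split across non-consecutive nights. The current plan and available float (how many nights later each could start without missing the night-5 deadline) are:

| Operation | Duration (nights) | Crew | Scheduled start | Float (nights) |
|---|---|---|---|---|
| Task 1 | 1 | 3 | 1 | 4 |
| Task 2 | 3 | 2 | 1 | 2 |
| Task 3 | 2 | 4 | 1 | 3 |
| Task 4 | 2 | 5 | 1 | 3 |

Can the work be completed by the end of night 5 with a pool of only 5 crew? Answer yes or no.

no

Total crew member-nights = 27; over 5 nights the average is 27/5 > 5, so some night must exceed 5.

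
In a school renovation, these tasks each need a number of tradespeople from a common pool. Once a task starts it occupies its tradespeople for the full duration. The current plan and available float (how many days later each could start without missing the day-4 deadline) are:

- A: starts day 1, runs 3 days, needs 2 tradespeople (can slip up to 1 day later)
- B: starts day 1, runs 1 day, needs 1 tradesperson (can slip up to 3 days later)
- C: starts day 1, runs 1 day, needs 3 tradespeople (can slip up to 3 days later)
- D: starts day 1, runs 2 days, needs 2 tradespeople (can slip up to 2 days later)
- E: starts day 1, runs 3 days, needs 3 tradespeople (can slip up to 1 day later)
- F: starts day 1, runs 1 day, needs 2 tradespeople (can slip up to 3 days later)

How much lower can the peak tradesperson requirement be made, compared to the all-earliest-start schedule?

6

Early-start peak: d1:13  d2:7  d3:5  d4:0 ⇒ 13.
Leveled (A@1, B@1, C@1, D@2, E@2, F@4): d1:6  d2:7  d3:7  d4:5 ⇒ 7.
Reduction 13 − 7 = 6.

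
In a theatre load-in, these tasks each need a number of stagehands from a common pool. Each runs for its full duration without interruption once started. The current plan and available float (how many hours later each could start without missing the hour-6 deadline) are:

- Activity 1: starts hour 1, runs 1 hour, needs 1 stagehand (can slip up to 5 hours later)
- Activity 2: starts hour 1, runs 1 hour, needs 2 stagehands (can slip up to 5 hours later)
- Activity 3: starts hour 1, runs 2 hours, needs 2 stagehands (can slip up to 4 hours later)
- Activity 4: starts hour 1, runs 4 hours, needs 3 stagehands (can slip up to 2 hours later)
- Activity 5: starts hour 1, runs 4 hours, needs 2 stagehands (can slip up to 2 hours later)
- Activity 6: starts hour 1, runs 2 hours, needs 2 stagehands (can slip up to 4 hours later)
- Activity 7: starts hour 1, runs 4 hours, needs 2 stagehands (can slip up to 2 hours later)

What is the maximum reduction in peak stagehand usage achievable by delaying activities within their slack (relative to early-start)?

Early-start peak: h1:14  h2:11  h3:7  h4:7  h5:0  h6:0 ⇒ 14.
Leveled (Activity 1@1, Activity 2@1, Activity 3@1, Activity 4@2, Activity 5@1, Activity 6@5, Activity 7@3): h1:7  h2:7  h3:7  h4:7  h5:7  h6:4 ⇒ 7.
Reduction 14 − 7 = 7.

7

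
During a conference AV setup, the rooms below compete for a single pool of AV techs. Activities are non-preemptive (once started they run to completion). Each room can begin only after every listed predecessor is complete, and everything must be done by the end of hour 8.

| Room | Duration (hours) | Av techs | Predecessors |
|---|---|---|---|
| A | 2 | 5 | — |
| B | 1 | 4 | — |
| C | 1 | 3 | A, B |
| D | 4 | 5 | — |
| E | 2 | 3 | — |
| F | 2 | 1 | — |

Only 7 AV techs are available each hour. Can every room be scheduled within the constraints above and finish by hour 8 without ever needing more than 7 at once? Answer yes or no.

yes

Schedule A@1, B@3, C@4, D@5, E@3, F@1: h1:6  h2:6  h3:7  h4:6  h5:5  h6:5  h7:5  h8:5 — peak 7 ≤ 7.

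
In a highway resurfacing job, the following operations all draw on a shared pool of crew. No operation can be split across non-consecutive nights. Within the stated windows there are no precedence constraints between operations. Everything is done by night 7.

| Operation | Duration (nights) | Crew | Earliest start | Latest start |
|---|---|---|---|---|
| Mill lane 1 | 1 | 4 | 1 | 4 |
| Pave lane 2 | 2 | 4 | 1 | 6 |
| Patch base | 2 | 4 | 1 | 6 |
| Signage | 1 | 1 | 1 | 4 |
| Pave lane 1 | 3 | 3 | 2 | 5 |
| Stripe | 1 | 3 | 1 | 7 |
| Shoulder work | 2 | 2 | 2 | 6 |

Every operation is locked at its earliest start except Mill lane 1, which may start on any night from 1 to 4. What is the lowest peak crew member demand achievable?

13

Mill lane 1@1: n1:16  n2:13  n3:5  n4:3  n5:0  n6:0  n7:0 → peak 16
Mill lane 1@2: n1:12  n2:17  n3:5  n4:3  n5:0  n6:0  n7:0 → peak 17
Mill lane 1@3: n1:12  n2:13  n3:9  n4:3  n5:0  n6:0  n7:0 → peak 13
Mill lane 1@4: n1:12  n2:13  n3:5  n4:7  n5:0  n6:0  n7:0 → peak 13
Best is Mill lane 1@3, peak 13.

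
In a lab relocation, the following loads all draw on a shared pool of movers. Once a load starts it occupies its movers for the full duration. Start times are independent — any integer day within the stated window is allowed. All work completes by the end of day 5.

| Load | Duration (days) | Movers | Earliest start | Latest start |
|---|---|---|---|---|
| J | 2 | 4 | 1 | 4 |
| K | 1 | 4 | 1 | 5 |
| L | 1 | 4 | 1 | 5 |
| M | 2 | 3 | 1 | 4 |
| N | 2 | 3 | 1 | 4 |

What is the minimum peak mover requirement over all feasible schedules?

7

Early-start (J@1, K@1, L@1, M@1, N@1) gives peak 18: d1:18  d2:10  d3:0  d4:0  d5:0.
Shift K→3, L→4, N→3.
Schedule J@1, K@3, L@4, M@1, N@3: d1:7  d2:7  d3:7  d4:7  d5:0 — peak 7.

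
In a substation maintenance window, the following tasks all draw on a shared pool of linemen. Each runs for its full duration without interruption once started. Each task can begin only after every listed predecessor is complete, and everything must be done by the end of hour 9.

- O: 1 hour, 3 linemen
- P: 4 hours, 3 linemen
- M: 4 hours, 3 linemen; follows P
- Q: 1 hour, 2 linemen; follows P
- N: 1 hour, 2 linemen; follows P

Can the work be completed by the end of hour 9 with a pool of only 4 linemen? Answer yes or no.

The minimum achievable peak is 5; 4 < 5, so no feasible schedule stays within the cap.

no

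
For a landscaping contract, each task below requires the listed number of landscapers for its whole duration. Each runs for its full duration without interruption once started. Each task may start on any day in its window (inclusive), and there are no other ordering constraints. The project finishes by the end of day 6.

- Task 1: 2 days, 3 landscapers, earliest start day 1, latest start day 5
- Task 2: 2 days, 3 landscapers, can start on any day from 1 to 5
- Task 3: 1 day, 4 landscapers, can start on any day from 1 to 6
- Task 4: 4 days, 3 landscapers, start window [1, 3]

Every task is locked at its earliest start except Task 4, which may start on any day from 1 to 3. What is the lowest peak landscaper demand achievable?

10

Task 4@1: d1:13  d2:9  d3:3  d4:3  d5:0  d6:0 → peak 13
Task 4@2: d1:10  d2:9  d3:3  d4:3  d5:3  d6:0 → peak 10
Task 4@3: d1:10  d2:6  d3:3  d4:3  d5:3  d6:3 → peak 10
Best is Task 4@2, peak 10.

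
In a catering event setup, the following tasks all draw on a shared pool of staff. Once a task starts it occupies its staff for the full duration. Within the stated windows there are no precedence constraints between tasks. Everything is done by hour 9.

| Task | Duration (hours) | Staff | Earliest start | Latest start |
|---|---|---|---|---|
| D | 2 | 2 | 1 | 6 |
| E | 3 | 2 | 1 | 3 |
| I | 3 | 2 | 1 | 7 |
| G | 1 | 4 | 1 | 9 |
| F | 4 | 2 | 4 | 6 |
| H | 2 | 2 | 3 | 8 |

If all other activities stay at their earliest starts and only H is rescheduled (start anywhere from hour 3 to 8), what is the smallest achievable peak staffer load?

H@3: h1:10  h2:6  h3:6  h4:4  h5:2  h6:2  h7:2  h8:0  h9:0 → peak 10
H@4: h1:10  h2:6  h3:4  h4:4  h5:4  h6:2  h7:2  h8:0  h9:0 → peak 10
H@5: h1:10  h2:6  h3:4  h4:2  h5:4  h6:4  h7:2  h8:0  h9:0 → peak 10
H@6: h1:10  h2:6  h3:4  h4:2  h5:2  h6:4  h7:4  h8:0  h9:0 → peak 10
H@7: h1:10  h2:6  h3:4  h4:2  h5:2  h6:2  h7:4  h8:2  h9:0 → peak 10
H@8: h1:10  h2:6  h3:4  h4:2  h5:2  h6:2  h7:2  h8:2  h9:2 → peak 10
Best is H@3, peak 10.

10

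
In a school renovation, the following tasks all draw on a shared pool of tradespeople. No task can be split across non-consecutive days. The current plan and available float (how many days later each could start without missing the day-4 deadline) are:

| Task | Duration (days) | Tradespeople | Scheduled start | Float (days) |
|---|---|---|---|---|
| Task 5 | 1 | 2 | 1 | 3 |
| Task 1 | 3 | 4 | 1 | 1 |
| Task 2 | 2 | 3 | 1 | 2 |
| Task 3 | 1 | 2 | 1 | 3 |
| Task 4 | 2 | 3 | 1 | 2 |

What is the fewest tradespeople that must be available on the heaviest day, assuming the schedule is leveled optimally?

Early-start (Task 5@1, Task 1@1, Task 2@1, Task 3@1, Task 4@1) gives peak 14: d1:14  d2:10  d3:4  d4:0.
Shift Task 1→2, Task 4→3.
Schedule Task 5@1, Task 1@2, Task 2@1, Task 3@1, Task 4@3: d1:7  d2:7  d3:7  d4:7 — peak 7.
Total tradesperson-days = 28 over 4 days ⇒ peak ≥ ⌈28/4⌉ = 7, so 7 is optimal.

7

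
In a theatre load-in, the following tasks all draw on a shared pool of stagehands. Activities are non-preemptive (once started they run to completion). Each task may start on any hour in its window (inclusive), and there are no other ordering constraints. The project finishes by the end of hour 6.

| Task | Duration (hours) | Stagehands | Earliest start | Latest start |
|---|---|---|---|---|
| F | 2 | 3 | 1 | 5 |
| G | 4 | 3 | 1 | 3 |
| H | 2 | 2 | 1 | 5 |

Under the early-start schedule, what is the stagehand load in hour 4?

At early start, hour 4 has: G.
Demand: 3 = 3.

3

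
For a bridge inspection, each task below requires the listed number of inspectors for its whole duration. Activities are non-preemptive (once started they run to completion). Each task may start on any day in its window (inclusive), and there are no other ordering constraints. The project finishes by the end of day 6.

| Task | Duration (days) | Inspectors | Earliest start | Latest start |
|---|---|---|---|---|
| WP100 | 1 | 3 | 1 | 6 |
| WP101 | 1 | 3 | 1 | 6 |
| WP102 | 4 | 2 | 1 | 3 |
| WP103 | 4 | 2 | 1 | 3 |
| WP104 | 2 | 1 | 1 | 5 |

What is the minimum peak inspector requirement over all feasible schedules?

Early-start (WP100@1, WP101@1, WP102@1, WP103@1, WP104@1) gives peak 11: d1:11  d2:5  d3:4  d4:4  d5:0  d6:0.
Shift WP101→2, WP102→3, WP103→3.
Schedule WP100@1, WP101@2, WP102@3, WP103@3, WP104@1: d1:4  d2:4  d3:4  d4:4  d5:4  d6:4 — peak 4.
Total inspector-days = 24 over 6 days ⇒ peak ≥ ⌈24/6⌉ = 4, so 4 is optimal.

4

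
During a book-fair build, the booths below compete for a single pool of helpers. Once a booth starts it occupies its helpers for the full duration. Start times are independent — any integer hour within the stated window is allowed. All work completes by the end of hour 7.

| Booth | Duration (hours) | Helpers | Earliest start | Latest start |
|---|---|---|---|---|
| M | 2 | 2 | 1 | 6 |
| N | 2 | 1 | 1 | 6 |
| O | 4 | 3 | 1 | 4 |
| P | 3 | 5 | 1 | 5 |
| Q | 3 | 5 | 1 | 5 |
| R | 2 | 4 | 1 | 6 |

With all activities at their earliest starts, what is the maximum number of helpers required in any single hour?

20

Early-start schedule: M@1, N@1, O@1, P@1, Q@1, R@1.
Load per hour: hour 1: 20, hour 2: 20, hour 3: 13, hour 4: 3, hour 5: 0, hour 6: 0, hour 7: 0.
Peak is 20.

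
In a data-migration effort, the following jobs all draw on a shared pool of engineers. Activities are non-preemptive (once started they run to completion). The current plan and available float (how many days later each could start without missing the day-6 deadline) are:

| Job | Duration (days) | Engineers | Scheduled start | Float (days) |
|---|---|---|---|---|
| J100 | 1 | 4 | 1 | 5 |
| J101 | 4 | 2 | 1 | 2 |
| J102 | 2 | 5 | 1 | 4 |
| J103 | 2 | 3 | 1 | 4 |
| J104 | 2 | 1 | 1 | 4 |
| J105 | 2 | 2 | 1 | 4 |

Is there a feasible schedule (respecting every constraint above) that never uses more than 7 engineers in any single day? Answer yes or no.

yes

Schedule J100@1, J101@1, J102@2, J103@4, J104@4, J105@5: d1:6  d2:7  d3:7  d4:6  d5:6  d6:2 — peak 7 ≤ 7.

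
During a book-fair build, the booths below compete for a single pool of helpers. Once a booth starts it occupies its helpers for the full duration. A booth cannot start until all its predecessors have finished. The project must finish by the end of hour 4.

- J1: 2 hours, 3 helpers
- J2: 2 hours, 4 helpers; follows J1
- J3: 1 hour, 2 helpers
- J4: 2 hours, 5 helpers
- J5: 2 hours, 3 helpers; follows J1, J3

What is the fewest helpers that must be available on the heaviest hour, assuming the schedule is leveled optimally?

10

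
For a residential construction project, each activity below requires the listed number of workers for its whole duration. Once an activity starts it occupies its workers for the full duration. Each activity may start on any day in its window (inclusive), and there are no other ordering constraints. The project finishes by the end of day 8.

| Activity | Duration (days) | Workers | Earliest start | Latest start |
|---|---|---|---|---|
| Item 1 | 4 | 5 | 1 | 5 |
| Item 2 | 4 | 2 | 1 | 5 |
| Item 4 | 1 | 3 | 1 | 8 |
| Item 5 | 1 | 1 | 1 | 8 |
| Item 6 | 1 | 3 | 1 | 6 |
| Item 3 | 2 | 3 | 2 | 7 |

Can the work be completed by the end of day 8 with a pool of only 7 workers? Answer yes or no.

Schedule Item 1@1, Item 2@5, Item 4@5, Item 5@1, Item 6@6, Item 3@7: d1:6  d2:5  d3:5  d4:5  d5:5  d6:5  d7:5  d8:5 — peak 6 ≤ 7.

yes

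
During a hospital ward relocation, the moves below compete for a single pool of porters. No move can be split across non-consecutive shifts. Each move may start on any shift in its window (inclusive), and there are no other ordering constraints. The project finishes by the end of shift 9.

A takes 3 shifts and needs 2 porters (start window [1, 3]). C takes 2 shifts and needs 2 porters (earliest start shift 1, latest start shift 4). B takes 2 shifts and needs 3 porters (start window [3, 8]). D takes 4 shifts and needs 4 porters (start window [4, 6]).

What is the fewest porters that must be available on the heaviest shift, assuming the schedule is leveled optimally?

4

Early-start (A@1, C@1, B@3, D@4) gives peak 7: s1:4  s2:4  s3:5  s4:7  s5:4  s6:4  s7:4  s8:0  s9:0.
Shift B→4, D→6.
Schedule A@1, C@1, B@4, D@6: s1:4  s2:4  s3:2  s4:3  s5:3  s6:4  s7:4  s8:4  s9:4 — peak 4.
Total porter-shifts = 32 over 9 shifts ⇒ peak ≥ ⌈32/9⌉ = 4, so 4 is optimal.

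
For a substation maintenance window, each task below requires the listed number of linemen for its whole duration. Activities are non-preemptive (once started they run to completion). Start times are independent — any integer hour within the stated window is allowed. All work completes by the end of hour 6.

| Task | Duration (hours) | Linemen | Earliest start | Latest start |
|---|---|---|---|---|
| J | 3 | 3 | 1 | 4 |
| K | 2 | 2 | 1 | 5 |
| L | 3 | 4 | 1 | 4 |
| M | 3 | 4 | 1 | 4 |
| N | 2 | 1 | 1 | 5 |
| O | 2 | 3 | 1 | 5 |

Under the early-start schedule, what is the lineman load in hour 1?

17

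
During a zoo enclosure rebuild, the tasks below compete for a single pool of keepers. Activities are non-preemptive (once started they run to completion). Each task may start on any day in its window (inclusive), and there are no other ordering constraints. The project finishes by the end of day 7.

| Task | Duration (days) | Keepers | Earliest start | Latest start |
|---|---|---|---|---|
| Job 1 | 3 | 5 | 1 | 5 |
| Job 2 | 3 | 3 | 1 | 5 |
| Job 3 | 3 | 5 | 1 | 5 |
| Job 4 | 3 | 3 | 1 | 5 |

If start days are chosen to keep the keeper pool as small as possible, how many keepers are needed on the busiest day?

Early-start (Job 1@1, Job 2@1, Job 3@1, Job 4@1) gives peak 16: d1:16  d2:16  d3:16  d4:0  d5:0  d6:0  d7:0.
Shift Job 3→4, Job 4→4.
Schedule Job 1@1, Job 2@1, Job 3@4, Job 4@4: d1:8  d2:8  d3:8  d4:8  d5:8  d6:8  d7:0 — peak 8.

8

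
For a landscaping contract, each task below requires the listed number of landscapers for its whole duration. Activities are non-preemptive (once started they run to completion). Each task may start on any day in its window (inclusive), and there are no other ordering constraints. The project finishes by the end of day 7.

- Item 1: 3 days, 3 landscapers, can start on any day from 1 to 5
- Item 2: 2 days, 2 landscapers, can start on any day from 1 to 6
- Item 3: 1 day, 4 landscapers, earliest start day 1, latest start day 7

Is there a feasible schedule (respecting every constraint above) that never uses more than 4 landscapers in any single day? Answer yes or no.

yes

Schedule Item 1@1, Item 2@4, Item 3@6: d1:3  d2:3  d3:3  d4:2  d5:2  d6:4  d7:0 — peak 4 ≤ 4.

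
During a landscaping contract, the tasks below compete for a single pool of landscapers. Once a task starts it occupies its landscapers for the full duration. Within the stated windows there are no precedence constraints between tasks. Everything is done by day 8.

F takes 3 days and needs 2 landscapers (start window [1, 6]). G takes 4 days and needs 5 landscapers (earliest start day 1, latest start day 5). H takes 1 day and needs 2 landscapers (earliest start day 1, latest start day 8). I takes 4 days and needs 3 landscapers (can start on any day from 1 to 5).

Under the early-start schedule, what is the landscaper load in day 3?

10

At early start, day 3 has: F, G, I.
Demand: 2 + 5 + 3 = 10.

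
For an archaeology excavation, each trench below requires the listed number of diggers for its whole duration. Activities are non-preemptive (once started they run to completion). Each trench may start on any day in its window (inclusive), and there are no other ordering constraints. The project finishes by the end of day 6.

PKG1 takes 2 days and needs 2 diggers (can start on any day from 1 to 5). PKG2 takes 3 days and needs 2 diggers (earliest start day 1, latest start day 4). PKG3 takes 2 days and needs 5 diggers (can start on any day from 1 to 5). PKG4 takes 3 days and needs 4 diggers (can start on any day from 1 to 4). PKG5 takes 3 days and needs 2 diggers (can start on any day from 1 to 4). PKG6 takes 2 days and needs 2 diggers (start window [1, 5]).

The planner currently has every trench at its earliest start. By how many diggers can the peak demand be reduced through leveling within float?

9

Early-start peak: d1:17  d2:17  d3:8  d4:0  d5:0  d6:0 ⇒ 17.
Leveled (PKG1@1, PKG2@1, PKG3@5, PKG4@1, PKG5@4, PKG6@3): d1:8  d2:8  d3:8  d4:4  d5:7  d6:7 ⇒ 8.
Reduction 17 − 8 = 9.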